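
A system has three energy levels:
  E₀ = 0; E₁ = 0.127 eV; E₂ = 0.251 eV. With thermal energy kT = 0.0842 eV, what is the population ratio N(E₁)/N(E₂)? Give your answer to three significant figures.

4.36

n₁/n₂ = exp[−(E₁−E₂)/kT] = exp(−(-0.124 eV)/(0.0842 eV)) = exp(1.4727) = 4.36.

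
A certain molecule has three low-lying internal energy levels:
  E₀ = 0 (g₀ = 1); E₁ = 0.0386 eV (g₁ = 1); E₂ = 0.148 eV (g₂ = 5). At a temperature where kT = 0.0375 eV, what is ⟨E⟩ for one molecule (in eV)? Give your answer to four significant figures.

Eᵢ/kT = 0, 1.02933, 3.94667.
Z = Σ gᵢe^(−Eᵢ/kT) = 1·e^(−0) + 1·e^(−1.02933) + 5·e^(−3.94667) = 1.00000 + 0.357246 + 0.0965946 = 1.45384.
⟨E⟩ = Σ Eᵢ gᵢe^(−Eᵢ/kT) / Z = (0·1.00000 + 0.0386·0.357246 + 0.148·0.0965946) / 1.45384 = 0.01932 eV.

0.01932 eV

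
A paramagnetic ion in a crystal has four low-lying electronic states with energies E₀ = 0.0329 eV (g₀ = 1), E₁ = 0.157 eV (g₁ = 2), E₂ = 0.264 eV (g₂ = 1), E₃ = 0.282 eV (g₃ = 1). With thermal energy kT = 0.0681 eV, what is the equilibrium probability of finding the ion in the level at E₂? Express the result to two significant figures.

0.024

Eᵢ/kT = 0.4831, 2.305, 3.877, 4.141.
Z = Σ gᵢe^(−Eᵢ/kT) = 1·e^(−0.4831) + 2·e^(−2.305) + 1·e^(−3.877) + 1·e^(−4.141) = 0.6169 + 0.1995 + 0.02071 + 0.01591 = 0.8530.
P₂ = g₂ e^(−E₂/kT) / Z = 0.02071/0.8530 = 0.024.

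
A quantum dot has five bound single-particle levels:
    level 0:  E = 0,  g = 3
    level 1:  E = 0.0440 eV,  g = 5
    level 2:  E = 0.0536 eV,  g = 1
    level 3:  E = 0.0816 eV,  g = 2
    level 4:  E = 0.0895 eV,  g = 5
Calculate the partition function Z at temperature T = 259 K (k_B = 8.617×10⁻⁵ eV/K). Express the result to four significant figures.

Z = 3.929

k_BT = 8.617×10⁻⁵ × 259 K = 0.0223180 eV.
Eᵢ/kT = 0, 1.97150, 2.40165, 3.65624, 4.01022.
Z = Σ gᵢe^(−Eᵢ/kT) = 3·e^(−0) + 5·e^(−1.97150) + 1·e^(−2.40165) + 2·e^(−3.65624) + 5·e^(−4.01022) = 3.00000 + 0.696239 + 0.0905684 + 0.0516589 + 0.0906470 = 3.92911.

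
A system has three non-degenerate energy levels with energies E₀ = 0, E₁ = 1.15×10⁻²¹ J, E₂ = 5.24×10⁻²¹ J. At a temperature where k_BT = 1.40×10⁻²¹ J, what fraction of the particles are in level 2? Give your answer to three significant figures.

0.0162

Eᵢ/kT = 0, 0.82143, 3.7429.
Z = Σ e^(−Eᵢ/kT) = e^(−0) + e^(−0.82143) + e^(−3.7429) = 1.0000 + 0.43980 + 0.023685 = 1.4635.
P₂ = e^(−E₂/kT) / Z = 0.023685/1.4635 = 0.0162.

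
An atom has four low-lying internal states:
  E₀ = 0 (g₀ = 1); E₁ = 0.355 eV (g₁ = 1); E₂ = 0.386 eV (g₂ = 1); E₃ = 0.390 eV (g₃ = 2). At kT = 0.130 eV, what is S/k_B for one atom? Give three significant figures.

0.713

Eᵢ/kT = 0, 2.7308, 2.9692, 3.0000.
Z = Σ gᵢe^(−Eᵢ/kT) = 1·e^(−0) + 1·e^(−2.7308) + 1·e^(−2.9692) + 2·e^(−3.0000) = 1.0000 + 0.065167 + 0.051344 + 0.099574 = 1.2161.
⟨E⟩ = Σ EᵢPᵢ = 0.067253 eV.
S/k_B = ln Z + ⟨E⟩/kT = ln(1.2161) + 0.067253/0.130 = 0.19565 + 0.51733 = 0.713.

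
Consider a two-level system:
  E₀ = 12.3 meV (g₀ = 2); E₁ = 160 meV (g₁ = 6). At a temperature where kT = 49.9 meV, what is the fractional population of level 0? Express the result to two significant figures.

Eᵢ/kT = 0.2465, 3.206.
Z = Σ gᵢe^(−Eᵢ/kT) = 2·e^(−0.2465) + 6·e^(−3.206) = 1.563 + 0.2431 = 1.806.
P₀ = g₀ e^(−E₀/kT) / Z = 1.563/1.806 = 0.87.

0.87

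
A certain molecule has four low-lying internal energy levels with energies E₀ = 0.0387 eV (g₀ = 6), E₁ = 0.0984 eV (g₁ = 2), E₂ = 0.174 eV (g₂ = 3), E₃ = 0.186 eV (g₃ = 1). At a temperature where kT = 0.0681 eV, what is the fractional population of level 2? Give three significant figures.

Eᵢ/kT = 0.56828, 1.4449, 2.5551, 2.7313.
Z = Σ gᵢe^(−Eᵢ/kT) = 6·e^(−0.56828) + 2·e^(−1.4449) + 3·e^(−2.5551) + 1·e^(−2.7313) = 3.3990 + 0.47154 + 0.23305 + 0.065135 = 4.1687.
P₂ = g₂ e^(−E₂/kT) / Z = 0.23305/4.1687 = 0.0559.

0.0559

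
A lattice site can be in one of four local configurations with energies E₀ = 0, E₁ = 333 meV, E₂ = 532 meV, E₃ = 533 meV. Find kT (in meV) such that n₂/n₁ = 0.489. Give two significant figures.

n₂/n₁ = exp[−(E₂−E₁)/kT] = 0.489.
⇒ (E₂−E₁)/kT = ln(1/0.489) = ln(2.045) = 0.7154.
kT = 199 meV / 0.7154 = 280 meV.

280 meV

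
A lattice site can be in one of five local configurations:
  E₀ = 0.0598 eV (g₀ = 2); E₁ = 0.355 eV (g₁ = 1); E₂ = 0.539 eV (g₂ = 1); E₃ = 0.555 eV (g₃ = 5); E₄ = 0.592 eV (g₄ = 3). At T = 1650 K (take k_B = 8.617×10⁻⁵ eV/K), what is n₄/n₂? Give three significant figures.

k_BT = 8.617×10⁻⁵ × 1650 K = 0.14218 eV.
n₄/n₂ = (g₄/g₂) exp[−(E₄−E₂)/kT] = (3/1) × exp(−(0.053 eV)/(0.14218 eV)) = (3/1) × exp(-0.37277) = 2.07.

2.07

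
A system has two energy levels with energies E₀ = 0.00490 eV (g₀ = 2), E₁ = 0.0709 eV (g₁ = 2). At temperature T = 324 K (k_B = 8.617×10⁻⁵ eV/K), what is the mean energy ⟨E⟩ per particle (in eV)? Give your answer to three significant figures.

0.0106 eV

k_BT = 8.617×10⁻⁵ × 324 K = 0.027919 eV.
Eᵢ/kT = 0.17551, 2.5395.
Z = Σ gᵢe^(−Eᵢ/kT) = 2·e^(−0.17551) + 2·e^(−2.5395) = 1.6781 + 0.15781 = 1.8359.
⟨E⟩ = Σ Eᵢ gᵢe^(−Eᵢ/kT) / Z = (0.00490·1.6781 + 0.0709·0.15781) / 1.8359 = 0.0106 eV.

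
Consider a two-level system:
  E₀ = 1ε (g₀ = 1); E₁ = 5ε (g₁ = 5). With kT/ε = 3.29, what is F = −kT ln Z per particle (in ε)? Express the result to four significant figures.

-1.991 ε

Eᵢ/kT = 0.303951, 1.51976.
Z = Σ gᵢe^(−Eᵢ/kT) = 1·e^(−0.303951) + 5·e^(−1.51976) = 0.737897 + 1.09382 = 1.83172.
F = −kT ln Z = −3.29 × ln(1.83172) = −3.29 × 0.605255 = -1.991 ε.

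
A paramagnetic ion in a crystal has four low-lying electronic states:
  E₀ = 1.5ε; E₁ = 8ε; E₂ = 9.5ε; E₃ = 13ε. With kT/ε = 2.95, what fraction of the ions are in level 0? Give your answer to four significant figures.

0.8353

Eᵢ/kT = 0.508475, 2.71186, 3.22034, 4.40678.
Z = Σ e^(−Eᵢ/kT) = e^(−0.508475) + e^(−2.71186) + e^(−3.22034) + e^(−4.40678) = 0.601412 + 0.0664132 + 0.0399415 + 0.0121944 = 0.719961.
P₀ = e^(−E₀/kT) / Z = 0.601412/0.719961 = 0.8353.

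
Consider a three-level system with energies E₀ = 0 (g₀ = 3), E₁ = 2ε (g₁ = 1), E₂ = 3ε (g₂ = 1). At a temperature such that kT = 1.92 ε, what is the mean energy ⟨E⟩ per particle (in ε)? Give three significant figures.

Eᵢ/kT = 0, 1.0417, 1.5625.
Z = Σ gᵢe^(−Eᵢ/kT) = 3·e^(−0) + 1·e^(−1.0417) + 1·e^(−1.5625) = 3.0000 + 0.35285 + 0.20961 = 3.5625.
⟨E⟩ = Σ Eᵢ gᵢe^(−Eᵢ/kT) / Z = (0·3.0000 + 2·0.35285 + 3·0.20961) / 3.5625 = 0.375 ε.

0.375 ε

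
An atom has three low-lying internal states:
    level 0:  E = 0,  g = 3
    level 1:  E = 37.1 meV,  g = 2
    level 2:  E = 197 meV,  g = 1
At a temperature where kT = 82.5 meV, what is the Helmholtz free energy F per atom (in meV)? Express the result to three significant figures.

Eᵢ/kT = 0, 0.44970, 2.3879.
Z = Σ gᵢe^(−Eᵢ/kT) = 3·e^(−0) + 2·e^(−0.44970) + 1·e^(−2.3879) = 3.0000 + 1.2756 + 0.091822 = 4.3674.
F = −kT ln Z = −82.5 × ln(4.3674) = −82.5 × 1.4742 = -122 meV.

-122 meV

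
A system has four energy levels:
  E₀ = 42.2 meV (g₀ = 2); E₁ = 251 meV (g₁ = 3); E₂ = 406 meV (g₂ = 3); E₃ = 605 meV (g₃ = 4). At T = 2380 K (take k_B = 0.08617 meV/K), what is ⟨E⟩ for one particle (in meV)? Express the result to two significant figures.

190 meV

k_BT = 0.08617 × 2380 K = 205.1 meV.
Eᵢ/kT = 0.2058, 1.224, 1.980, 2.950.
Z = Σ gᵢe^(−Eᵢ/kT) = 2·e^(−0.2058) + 3·e^(−1.224) + 3·e^(−1.980) + 4·e^(−2.950) = 1.628 + 0.8822 + 0.4142 + 0.2094 = 3.134.
⟨E⟩ = Σ Eᵢ gᵢe^(−Eᵢ/kT) / Z = (42.2·1.628 + 251·0.8822 + 406·0.4142 + 605·0.2094) / 3.134 = 190 meV.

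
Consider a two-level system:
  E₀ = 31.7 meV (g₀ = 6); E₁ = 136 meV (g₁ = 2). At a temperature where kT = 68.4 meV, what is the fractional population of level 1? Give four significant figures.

Eᵢ/kT = 0.463450, 1.98830.
Z = Σ gᵢe^(−Eᵢ/kT) = 6·e^(−0.463450) + 2·e^(−1.98830) = 3.77466 + 0.273856 = 4.04852.
P₁ = g₁ e^(−E₁/kT) / Z = 0.273856/4.04852 = 0.06764.

0.06764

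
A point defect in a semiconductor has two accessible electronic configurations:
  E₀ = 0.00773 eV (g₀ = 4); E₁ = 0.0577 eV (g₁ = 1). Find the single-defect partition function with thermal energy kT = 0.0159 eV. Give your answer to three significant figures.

Z = 2.49

Eᵢ/kT = 0.48616, 3.6289.
Z = Σ gᵢe^(−Eᵢ/kT) = 4·e^(−0.48616) + 1·e^(−3.6289) = 2.4599 + 0.026545 = 2.4864.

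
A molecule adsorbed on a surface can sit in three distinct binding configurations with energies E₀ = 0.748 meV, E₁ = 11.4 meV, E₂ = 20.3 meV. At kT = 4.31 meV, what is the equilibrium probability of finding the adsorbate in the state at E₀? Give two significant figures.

0.91

Eᵢ/kT = 0.1735, 2.645, 4.710.
Z = Σ e^(−Eᵢ/kT) = e^(−0.1735) + e^(−2.645) + e^(−4.710) = 0.8407 + 0.07101 + 0.009005 = 0.9207.
P₀ = e^(−E₀/kT) / Z = 0.8407/0.9207 = 0.91.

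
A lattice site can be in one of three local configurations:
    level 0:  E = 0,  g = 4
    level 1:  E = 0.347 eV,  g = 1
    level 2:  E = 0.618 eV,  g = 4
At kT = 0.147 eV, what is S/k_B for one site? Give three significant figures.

Eᵢ/kT = 0, 2.3605, 4.2041.
Z = Σ gᵢe^(−Eᵢ/kT) = 4·e^(−0) + 1·e^(−2.3605) + 4·e^(−4.2041) = 4.0000 + 0.094373 + 0.059737 = 4.1541.
⟨E⟩ = Σ EᵢPᵢ = 0.016770 eV.
S/k_B = ln Z + ⟨E⟩/kT = ln(4.1541) + 0.016770/0.147 = 1.4241 + 0.11408 = 1.54.

1.54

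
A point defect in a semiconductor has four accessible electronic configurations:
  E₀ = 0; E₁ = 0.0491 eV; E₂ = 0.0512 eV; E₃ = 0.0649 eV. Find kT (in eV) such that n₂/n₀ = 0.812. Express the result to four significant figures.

n₂/n₀ = exp[−(E₂−E₀)/kT] = 0.812.
⇒ (E₂−E₀)/kT = ln(1/0.812) = ln(1.23153) = 0.208257.
kT = 0.0512 eV / 0.208257 = 0.2459 eV.

0.2459 eV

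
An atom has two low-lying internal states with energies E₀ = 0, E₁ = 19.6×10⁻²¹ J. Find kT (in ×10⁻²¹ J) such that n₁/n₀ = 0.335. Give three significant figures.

n₁/n₀ = exp[−(E₁−E₀)/kT] = 0.335.
⇒ (E₁−E₀)/kT = ln(1/0.335) = ln(2.9851) = 1.0936.
kT = 19.6 ×10⁻²¹ J / 1.0936 = 17.9 ×10⁻²¹ J.

17.9 ×10⁻²¹ J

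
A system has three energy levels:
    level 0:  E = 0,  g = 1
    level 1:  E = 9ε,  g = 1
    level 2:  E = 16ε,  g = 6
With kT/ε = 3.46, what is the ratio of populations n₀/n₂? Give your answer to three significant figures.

n₀/n₂ = (g₀/g₂) exp[−(E₀−E₂)/kT] = (1/6) × exp(−(-16ε)/(3.46ε)) = (1/6) × exp(4.6243) = 17.0.

17.0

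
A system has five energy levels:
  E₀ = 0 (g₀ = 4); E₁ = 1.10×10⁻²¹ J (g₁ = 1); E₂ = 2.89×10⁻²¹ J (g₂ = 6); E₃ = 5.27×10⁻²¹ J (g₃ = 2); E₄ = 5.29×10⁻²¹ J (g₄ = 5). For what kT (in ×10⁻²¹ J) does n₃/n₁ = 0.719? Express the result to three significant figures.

n₃/n₁ = (g₃/g₁) exp[−(E₃−E₁)/kT] = 0.719.
⇒ (E₃−E₁)/kT = ln((2/1)/0.719) = ln(2.7816) = 1.0230.
kT = 4.17 ×10⁻²¹ J / 1.0230 = 4.08 ×10⁻²¹ J.

4.08 ×10⁻²¹ J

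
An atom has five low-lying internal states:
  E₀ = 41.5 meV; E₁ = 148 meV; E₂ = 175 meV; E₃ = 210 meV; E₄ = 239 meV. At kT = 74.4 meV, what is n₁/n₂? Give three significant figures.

n₁/n₂ = exp[−(E₁−E₂)/kT] = exp(−(-27 meV)/(74.4 meV)) = exp(0.36290) = 1.44.

1.44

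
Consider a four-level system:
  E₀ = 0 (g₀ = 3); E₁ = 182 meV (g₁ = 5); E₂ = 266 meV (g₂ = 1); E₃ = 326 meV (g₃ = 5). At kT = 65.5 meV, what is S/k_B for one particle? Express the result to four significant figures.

1.541

Eᵢ/kT = 0, 2.77863, 4.06107, 4.97710.
Z = Σ gᵢe^(−Eᵢ/kT) = 3·e^(−0) + 5·e^(−2.77863) + 1·e^(−4.06107) + 5·e^(−4.97710) = 3.00000 + 0.310618 + 0.0172306 + 0.0344701 = 3.36232.
⟨E⟩ = Σ EᵢPᵢ = 21.5188 meV.
S/k_B = ln Z + ⟨E⟩/kT = ln(3.36232) + 21.5188/65.5 = 1.21263 + 0.328531 = 1.541.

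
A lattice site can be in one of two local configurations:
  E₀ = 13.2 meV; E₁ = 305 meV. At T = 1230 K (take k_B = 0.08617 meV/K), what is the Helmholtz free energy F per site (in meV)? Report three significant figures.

k_BT = 0.08617 × 1230 K = 105.99 meV.
Eᵢ/kT = 0.12454, 2.8776.
Z = Σ e^(−Eᵢ/kT) = e^(−0.12454) + e^(−2.8776) = 0.88290 + 0.056270 = 0.93917.
F = −kT ln Z = −105.99 × ln(0.93917) = −105.99 × -0.062759 = 6.65 meV.

6.65 meV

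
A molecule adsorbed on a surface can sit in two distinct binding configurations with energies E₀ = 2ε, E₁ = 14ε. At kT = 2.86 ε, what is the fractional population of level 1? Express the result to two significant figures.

0.015

Eᵢ/kT = 0.6993, 4.895.
Z = Σ e^(−Eᵢ/kT) = e^(−0.6993) + e^(−4.895) = 0.4969 + 0.007484 = 0.5044.
P₁ = e^(−E₁/kT) / Z = 0.007484/0.5044 = 0.015.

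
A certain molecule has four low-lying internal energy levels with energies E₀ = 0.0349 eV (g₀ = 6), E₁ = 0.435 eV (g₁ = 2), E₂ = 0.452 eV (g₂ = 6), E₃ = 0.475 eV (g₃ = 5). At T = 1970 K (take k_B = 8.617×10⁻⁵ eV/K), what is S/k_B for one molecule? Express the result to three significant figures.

2.34

k_BT = 8.617×10⁻⁵ × 1970 K = 0.16975 eV.
Eᵢ/kT = 0.20560, 2.5626, 2.6627, 2.7982.
Z = Σ gᵢe^(−Eᵢ/kT) = 6·e^(−0.20560) + 2·e^(−2.5626) + 6·e^(−2.6627) + 5·e^(−2.7982) = 4.8850 + 0.15421 + 0.41856 + 0.30460 = 5.7624.
⟨E⟩ = Σ EᵢPᵢ = 0.099167 eV.
S/k_B = ln Z + ⟨E⟩/kT = ln(5.7624) + 0.099167/0.16975 = 1.7514 + 0.58419 = 2.34.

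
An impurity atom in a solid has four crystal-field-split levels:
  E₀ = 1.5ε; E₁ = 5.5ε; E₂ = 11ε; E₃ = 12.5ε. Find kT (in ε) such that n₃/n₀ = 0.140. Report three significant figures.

n₃/n₀ = exp[−(E₃−E₀)/kT] = 0.140.
⇒ (E₃−E₀)/kT = ln(1/0.140) = ln(7.1429) = 1.9661.
kT = 11.0ε / 1.9661 = 5.59 ε.

5.59 ε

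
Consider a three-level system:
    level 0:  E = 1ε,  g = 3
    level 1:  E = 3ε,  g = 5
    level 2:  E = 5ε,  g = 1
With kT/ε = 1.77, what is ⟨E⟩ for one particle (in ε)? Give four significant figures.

Eᵢ/kT = 0.564972, 1.69492, 2.82486.
Z = Σ gᵢe^(−Eᵢ/kT) = 3·e^(−0.564972) + 5·e^(−1.69492) + 1·e^(−2.82486) = 1.70513 + 0.918070 + 0.0593170 = 2.68252.
⟨E⟩ = Σ Eᵢ gᵢe^(−Eᵢ/kT) / Z = (1·1.70513 + 3·0.918070 + 5·0.0593170) / 2.68252 = 1.773 ε.

1.773 ε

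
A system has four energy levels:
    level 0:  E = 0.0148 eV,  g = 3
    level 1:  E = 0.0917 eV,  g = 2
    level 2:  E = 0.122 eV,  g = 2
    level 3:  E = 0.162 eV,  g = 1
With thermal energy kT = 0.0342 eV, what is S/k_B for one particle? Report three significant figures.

1.44

Eᵢ/kT = 0.43275, 2.6813, 3.5673, 4.7368.
Z = Σ gᵢe^(−Eᵢ/kT) = 3·e^(−0.43275) + 2·e^(−2.6813) + 2·e^(−3.5673) + 1·e^(−4.7368) = 1.9462 + 0.13695 + 0.056464 + 0.0087667 = 2.1484.
⟨E⟩ = Σ EᵢPᵢ = 0.023120 eV.
S/k_B = ln Z + ⟨E⟩/kT = ln(2.1484) + 0.023120/0.0342 = 0.76472 + 0.67602 = 1.44.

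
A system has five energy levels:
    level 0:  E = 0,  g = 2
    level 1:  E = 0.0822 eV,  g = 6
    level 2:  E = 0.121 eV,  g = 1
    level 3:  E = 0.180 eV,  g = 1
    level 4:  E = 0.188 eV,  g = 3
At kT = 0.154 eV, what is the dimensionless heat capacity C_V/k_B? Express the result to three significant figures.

Eᵢ/kT = 0, 0.53377, 0.78571, 1.1688, 1.2208.
Z = Σ gᵢe^(−Eᵢ/kT) = 2·e^(−0) + 6·e^(−0.53377) + 1·e^(−0.78571) + 1·e^(−1.1688) + 3·e^(−1.2208) = 2.0000 + 3.5183 + 0.45580 + 0.31074 + 0.88498 = 7.1698.
⟨E⟩ = 0.079035 eV, ⟨E²⟩ = 0.010013 eV².
C_V/k_B = (⟨E²⟩ − ⟨E⟩²)/(kT)² = (0.010013 − 0.0062465)/0.023716 = 0.159.

0.159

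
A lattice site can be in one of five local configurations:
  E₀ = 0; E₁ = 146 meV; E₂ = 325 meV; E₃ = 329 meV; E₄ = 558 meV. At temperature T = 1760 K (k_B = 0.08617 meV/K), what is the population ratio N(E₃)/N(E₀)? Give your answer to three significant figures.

k_BT = 0.08617 × 1760 K = 151.66 meV.
n₃/n₀ = exp[−(E₃−E₀)/kT] = exp(−(329 meV)/(151.66 meV)) = exp(-2.1693) = 0.114.

0.114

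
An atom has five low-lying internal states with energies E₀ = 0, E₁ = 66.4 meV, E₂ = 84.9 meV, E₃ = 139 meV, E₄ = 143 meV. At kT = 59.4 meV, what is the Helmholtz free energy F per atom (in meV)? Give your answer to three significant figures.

Eᵢ/kT = 0, 1.1178, 1.4293, 2.3401, 2.4074.
Z = Σ e^(−Eᵢ/kT) = e^(−0) + e^(−1.1178) + e^(−1.4293) + e^(−2.3401) + e^(−2.4074) = 1.0000 + 0.32700 + 0.23948 + 0.096318 + 0.090049 = 1.7528.
F = −kT ln Z = −59.4 × ln(1.7528) = −59.4 × 0.56121 = -33.3 meV.

-33.3 meV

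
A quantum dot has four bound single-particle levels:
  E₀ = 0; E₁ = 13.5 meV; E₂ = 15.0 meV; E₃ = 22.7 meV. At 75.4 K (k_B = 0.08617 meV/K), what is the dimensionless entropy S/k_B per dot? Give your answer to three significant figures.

k_BT = 0.08617 × 75.4 K = 6.4972 meV.
Eᵢ/kT = 0, 2.0778, 2.3087, 3.4938.
Z = Σ e^(−Eᵢ/kT) = e^(−0) + e^(−2.0778) + e^(−2.3087) + e^(−3.4938) = 1.0000 + 0.12521 + 0.099390 + 0.030385 = 1.2550.
⟨E⟩ = Σ EᵢPᵢ = 3.0844 meV.
S/k_B = ln Z + ⟨E⟩/kT = ln(1.2550) + 3.0844/6.4972 = 0.22714 + 0.47473 = 0.702.

0.702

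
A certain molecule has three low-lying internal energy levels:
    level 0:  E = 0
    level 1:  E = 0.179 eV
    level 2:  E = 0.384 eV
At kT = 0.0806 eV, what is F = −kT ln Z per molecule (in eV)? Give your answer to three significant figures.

-0.00892 eV

Eᵢ/kT = 0, 2.2208, 4.7643.
Z = Σ e^(−Eᵢ/kT) = e^(−0) + e^(−2.2208) + e^(−4.7643) = 1.0000 + 0.10852 + 0.0085289 = 1.1170.
F = −kT ln Z = −0.0806 × ln(1.1170) = −0.0806 × 0.11065 = -0.00892 eV.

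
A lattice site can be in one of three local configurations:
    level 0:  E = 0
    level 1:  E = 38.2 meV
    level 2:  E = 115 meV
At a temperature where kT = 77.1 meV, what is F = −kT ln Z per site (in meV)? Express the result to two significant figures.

Eᵢ/kT = 0, 0.4955, 1.492.
Z = Σ e^(−Eᵢ/kT) = e^(−0) + e^(−0.4955) + e^(−1.492) = 1.000 + 0.6093 + 0.2249 = 1.834.
F = −kT ln Z = −77.1 × ln(1.834) = −77.1 × 0.6065 = -47 meV.

-47 meV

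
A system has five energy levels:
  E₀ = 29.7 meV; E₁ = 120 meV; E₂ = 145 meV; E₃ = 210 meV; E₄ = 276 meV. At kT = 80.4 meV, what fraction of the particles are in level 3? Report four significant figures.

Eᵢ/kT = 0.369403, 1.49254, 1.80348, 2.61194, 3.43284.
Z = Σ e^(−Eᵢ/kT) = e^(−0.369403) + e^(−1.49254) + e^(−1.80348) + e^(−2.61194) + e^(−3.43284) = 0.691147 + 0.224801 + 0.164725 + 0.0733920 + 0.0322951 = 1.18636.
P₃ = e^(−E₃/kT) / Z = 0.0733920/1.18636 = 0.06186.

0.06186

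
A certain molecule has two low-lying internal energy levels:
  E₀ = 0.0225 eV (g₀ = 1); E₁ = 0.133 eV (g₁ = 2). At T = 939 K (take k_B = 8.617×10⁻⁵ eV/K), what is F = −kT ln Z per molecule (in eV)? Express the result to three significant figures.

-0.0109 eV

k_BT = 8.617×10⁻⁵ × 939 K = 0.080914 eV.
Eᵢ/kT = 0.27807, 1.6437.
Z = Σ gᵢe^(−Eᵢ/kT) = 1·e^(−0.27807) + 2·e^(−1.6437) = 0.75724 + 0.38653 = 1.1438.
F = −kT ln Z = −0.080914 × ln(1.1438) = −0.080914 × 0.13436 = -0.0109 eV.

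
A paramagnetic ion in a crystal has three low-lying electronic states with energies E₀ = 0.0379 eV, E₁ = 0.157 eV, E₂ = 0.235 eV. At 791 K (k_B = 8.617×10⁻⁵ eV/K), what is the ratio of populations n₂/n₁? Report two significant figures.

0.32

k_BT = 8.617×10⁻⁵ × 791 K = 0.06816 eV.
n₂/n₁ = exp[−(E₂−E₁)/kT] = exp(−(0.078 eV)/(0.06816 eV)) = exp(-1.144) = 0.32.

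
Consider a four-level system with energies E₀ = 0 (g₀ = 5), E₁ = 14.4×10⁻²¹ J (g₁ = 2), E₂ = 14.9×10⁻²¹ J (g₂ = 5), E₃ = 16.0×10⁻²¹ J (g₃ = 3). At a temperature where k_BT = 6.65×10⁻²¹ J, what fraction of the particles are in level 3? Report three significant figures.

Eᵢ/kT = 0, 2.1654, 2.2406, 2.4060.
Z = Σ gᵢe^(−Eᵢ/kT) = 5·e^(−0) + 2·e^(−2.1654) + 5·e^(−2.2406) + 3·e^(−2.4060) = 5.0000 + 0.22941 + 0.53197 + 0.27053 = 6.0319.
P₃ = g₃ e^(−E₃/kT) / Z = 0.27053/6.0319 = 0.0448.

0.0448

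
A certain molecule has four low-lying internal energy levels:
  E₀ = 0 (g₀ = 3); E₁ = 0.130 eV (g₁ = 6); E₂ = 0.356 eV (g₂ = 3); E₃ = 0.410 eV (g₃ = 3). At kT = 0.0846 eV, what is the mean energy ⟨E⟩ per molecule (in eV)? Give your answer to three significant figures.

0.0444 eV

Eᵢ/kT = 0, 1.5366, 4.2080, 4.8463.
Z = Σ gᵢe^(−Eᵢ/kT) = 3·e^(−0) + 6·e^(−1.5366) + 3·e^(−4.2080) + 3·e^(−4.8463) = 3.0000 + 1.2907 + 0.044628 + 0.023572 = 4.3589.
⟨E⟩ = Σ Eᵢ gᵢe^(−Eᵢ/kT) / Z = (0·3.0000 + 0.130·1.2907 + 0.356·0.044628 + 0.410·0.023572) / 4.3589 = 0.0444 eV.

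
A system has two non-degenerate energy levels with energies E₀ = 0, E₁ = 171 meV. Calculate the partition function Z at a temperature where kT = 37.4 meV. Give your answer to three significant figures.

Z = 1.01

Eᵢ/kT = 0, 4.5722.
Z = Σ e^(−Eᵢ/kT) = e^(−0) + e^(−4.5722) = 1.0000 + 0.010335 = 1.0103.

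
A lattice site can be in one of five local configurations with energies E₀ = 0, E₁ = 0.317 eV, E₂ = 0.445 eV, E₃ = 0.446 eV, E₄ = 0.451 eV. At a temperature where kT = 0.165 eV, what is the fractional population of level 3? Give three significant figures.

0.0498

Eᵢ/kT = 0, 1.9212, 2.6970, 2.7030, 2.7333.
Z = Σ e^(−Eᵢ/kT) = e^(−0) + e^(−1.9212) + e^(−2.6970) + e^(−2.7030) + e^(−2.7333) = 1.0000 + 0.14643 + 0.067407 + 0.067004 + 0.065004 = 1.3458.
P₃ = e^(−E₃/kT) / Z = 0.067004/1.3458 = 0.0498.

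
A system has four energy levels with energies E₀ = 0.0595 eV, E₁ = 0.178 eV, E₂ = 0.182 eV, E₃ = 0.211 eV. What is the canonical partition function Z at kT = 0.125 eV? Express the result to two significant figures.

Eᵢ/kT = 0.4760, 1.424, 1.456, 1.688.
Z = Σ e^(−Eᵢ/kT) = e^(−0.4760) + e^(−1.424) + e^(−1.456) + e^(−1.688) = 0.6213 + 0.2407 + 0.2332 + 0.1849 = 1.280.

Z = 1.3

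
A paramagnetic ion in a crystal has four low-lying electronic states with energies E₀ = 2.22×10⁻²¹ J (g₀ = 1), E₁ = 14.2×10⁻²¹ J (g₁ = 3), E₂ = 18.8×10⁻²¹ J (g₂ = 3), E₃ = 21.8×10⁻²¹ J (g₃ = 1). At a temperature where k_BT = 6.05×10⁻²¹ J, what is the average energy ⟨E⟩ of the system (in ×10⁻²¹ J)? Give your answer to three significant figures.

Eᵢ/kT = 0.36694, 2.3471, 3.1074, 3.6033.
Z = Σ gᵢe^(−Eᵢ/kT) = 1·e^(−0.36694) + 3·e^(−2.3471) + 3·e^(−3.1074) + 1·e^(−3.6033) = 0.69285 + 0.28694 + 0.13415 + 0.027234 = 1.1412.
⟨E⟩ = Σ Eᵢ gᵢe^(−Eᵢ/kT) / Z = (2.22·0.69285 + 14.2·0.28694 + 18.8·0.13415 + 21.8·0.027234) / 1.1412 = 7.65 ×10⁻²¹ J.

7.65 ×10⁻²¹ J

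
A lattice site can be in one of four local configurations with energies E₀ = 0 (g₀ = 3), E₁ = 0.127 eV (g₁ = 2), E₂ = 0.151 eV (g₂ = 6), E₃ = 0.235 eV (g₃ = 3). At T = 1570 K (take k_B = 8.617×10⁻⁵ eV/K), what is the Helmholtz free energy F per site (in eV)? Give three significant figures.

k_BT = 8.617×10⁻⁵ × 1570 K = 0.13529 eV.
Eᵢ/kT = 0, 0.93872, 1.1161, 1.7370.
Z = Σ gᵢe^(−Eᵢ/kT) = 3·e^(−0) + 2·e^(−0.93872) + 6·e^(−1.1161) + 3·e^(−1.7370) = 3.0000 + 0.78226 + 1.9653 + 0.52814 = 6.2757.
F = −kT ln Z = −0.13529 × ln(6.2757) = −0.13529 × 1.8367 = -0.248 eV.

-0.248 eV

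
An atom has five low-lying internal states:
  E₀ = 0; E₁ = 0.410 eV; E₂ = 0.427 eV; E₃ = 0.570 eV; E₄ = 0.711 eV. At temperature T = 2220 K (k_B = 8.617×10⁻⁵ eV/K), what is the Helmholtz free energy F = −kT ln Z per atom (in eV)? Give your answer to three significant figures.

k_BT = 8.617×10⁻⁵ × 2220 K = 0.19130 eV.
Eᵢ/kT = 0, 2.1432, 2.2321, 2.9796, 3.7167.
Z = Σ e^(−Eᵢ/kT) = e^(−0) + e^(−2.1432) + e^(−2.2321) + e^(−2.9796) + e^(−3.7167) = 1.0000 + 0.11728 + 0.10730 + 0.050813 + 0.024314 = 1.2997.
F = −kT ln Z = −0.19130 × ln(1.2997) = −0.19130 × 0.26213 = -0.0501 eV.

-0.0501 eV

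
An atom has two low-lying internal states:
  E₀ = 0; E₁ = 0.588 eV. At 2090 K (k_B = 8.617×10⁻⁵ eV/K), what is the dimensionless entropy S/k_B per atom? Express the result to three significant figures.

k_BT = 8.617×10⁻⁵ × 2090 K = 0.18010 eV.
Eᵢ/kT = 0, 3.2649.
Z = Σ e^(−Eᵢ/kT) = e^(−0) + e^(−3.2649) = 1.0000 + 0.038201 = 1.0382.
⟨E⟩ = Σ EᵢPᵢ = 0.021636 eV.
S/k_B = ln Z + ⟨E⟩/kT = ln(1.0382) + 0.021636/0.18010 = 0.037488 + 0.12013 = 0.158.

0.158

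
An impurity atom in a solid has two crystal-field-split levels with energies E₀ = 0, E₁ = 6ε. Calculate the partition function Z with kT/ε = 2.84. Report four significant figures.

Z = 1.121

Eᵢ/kT = 0, 2.11268.
Z = Σ e^(−Eᵢ/kT) = e^(−0) + e^(−2.11268) = 1.00000 + 0.120913 = 1.12091.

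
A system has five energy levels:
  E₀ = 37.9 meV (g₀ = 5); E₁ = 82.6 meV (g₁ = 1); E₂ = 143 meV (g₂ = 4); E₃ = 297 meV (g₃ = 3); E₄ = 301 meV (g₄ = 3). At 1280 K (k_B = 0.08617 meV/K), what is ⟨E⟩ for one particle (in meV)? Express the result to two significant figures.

81 meV

k_BT = 0.08617 × 1280 K = 110.3 meV.
Eᵢ/kT = 0.3436, 0.7489, 1.296, 2.693, 2.729.
Z = Σ gᵢe^(−Eᵢ/kT) = 5·e^(−0.3436) + 1·e^(−0.7489) + 4·e^(−1.296) + 3·e^(−2.693) + 3·e^(−2.729) = 3.546 + 0.4729 + 1.094 + 0.2030 + 0.1959 = 5.512.
⟨E⟩ = Σ Eᵢ gᵢe^(−Eᵢ/kT) / Z = (37.9·3.546 + 82.6·0.4729 + 143·1.094 + 297·0.2030 + 301·0.1959) / 5.512 = 81 meV.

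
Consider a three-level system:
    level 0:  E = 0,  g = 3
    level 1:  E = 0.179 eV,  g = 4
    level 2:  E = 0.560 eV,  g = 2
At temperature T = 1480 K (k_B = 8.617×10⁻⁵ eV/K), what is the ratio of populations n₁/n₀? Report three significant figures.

0.328

k_BT = 8.617×10⁻⁵ × 1480 K = 0.12753 eV.
n₁/n₀ = (g₁/g₀) exp[−(E₁−E₀)/kT] = (4/3) × exp(−(0.179 eV)/(0.12753 eV)) = (4/3) × exp(-1.4036) = 0.328.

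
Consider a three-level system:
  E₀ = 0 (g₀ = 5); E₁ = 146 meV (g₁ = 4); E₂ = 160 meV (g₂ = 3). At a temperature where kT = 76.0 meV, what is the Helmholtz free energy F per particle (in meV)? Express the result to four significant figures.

-135.6 meV

Eᵢ/kT = 0, 1.92105, 2.10526.
Z = Σ gᵢe^(−Eᵢ/kT) = 5·e^(−0) + 4·e^(−1.92105) + 3·e^(−2.10526) = 5.00000 + 0.585812 + 0.365442 = 5.95125.
F = −kT ln Z = −76.0 × ln(5.95125) = −76.0 × 1.78360 = -135.6 meV.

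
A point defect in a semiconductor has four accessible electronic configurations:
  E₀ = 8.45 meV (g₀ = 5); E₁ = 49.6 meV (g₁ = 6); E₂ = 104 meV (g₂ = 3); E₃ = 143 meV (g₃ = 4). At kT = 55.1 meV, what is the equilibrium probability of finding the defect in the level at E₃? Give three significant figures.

Eᵢ/kT = 0.15336, 0.90018, 1.8875, 2.5953.
Z = Σ gᵢe^(−Eᵢ/kT) = 5·e^(−0.15336) + 6·e^(−0.90018) + 3·e^(−1.8875) + 4·e^(−2.5953) = 4.2891 + 2.4390 + 0.45435 + 0.29849 = 7.4809.
P₃ = g₃ e^(−E₃/kT) / Z = 0.29849/7.4809 = 0.0399.

0.0399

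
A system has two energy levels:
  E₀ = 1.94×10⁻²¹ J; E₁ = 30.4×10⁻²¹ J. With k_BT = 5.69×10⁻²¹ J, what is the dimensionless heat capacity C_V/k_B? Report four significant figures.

Eᵢ/kT = 0.340949, 5.34271.
Z = Σ e^(−Eᵢ/kT) = e^(−0.340949) + e^(−5.34271) = 0.711095 + 0.00478289 = 0.715878.
⟨E⟩ = 2.13015, ⟨E²⟩ = 9.91291.
C_V/k_B = (⟨E²⟩ − ⟨E⟩²)/(kT)² = (9.91291 − 4.53754)/32.3761 = 0.1660.

0.1660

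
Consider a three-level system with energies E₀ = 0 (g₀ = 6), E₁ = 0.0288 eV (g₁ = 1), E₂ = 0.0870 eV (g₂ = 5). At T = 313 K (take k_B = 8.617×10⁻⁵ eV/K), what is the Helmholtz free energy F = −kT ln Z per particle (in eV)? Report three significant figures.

-0.0507 eV

k_BT = 8.617×10⁻⁵ × 313 K = 0.026971 eV.
Eᵢ/kT = 0, 1.0678, 3.2257.
Z = Σ gᵢe^(−Eᵢ/kT) = 6·e^(−0) + 1·e^(−1.0678) + 5·e^(−3.2257) = 6.0000 + 0.34376 + 0.19864 = 6.5424.
F = −kT ln Z = −0.026971 × ln(6.5424) = −0.026971 × 1.8783 = -0.0507 eV.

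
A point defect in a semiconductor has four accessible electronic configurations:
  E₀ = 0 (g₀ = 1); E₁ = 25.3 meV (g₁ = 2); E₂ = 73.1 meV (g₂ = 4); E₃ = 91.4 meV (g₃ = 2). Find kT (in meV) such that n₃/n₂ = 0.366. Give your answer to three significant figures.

58.7 meV

n₃/n₂ = (g₃/g₂) exp[−(E₃−E₂)/kT] = 0.366.
⇒ (E₃−E₂)/kT = ln((2/4)/0.366) = ln(1.3661) = 0.31196.
kT = 18.3 meV / 0.31196 = 58.7 meV.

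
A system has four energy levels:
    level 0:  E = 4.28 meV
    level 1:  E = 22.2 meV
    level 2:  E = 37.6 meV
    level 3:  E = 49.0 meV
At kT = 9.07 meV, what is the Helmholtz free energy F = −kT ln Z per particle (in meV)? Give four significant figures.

Eᵢ/kT = 0.471885, 2.44763, 4.14553, 5.40243.
Z = Σ e^(−Eᵢ/kT) = e^(−0.471885) + e^(−2.44763) + e^(−4.14553) + e^(−5.40243) = 0.623825 + 0.0864983 + 0.0158350 + 0.00450562 = 0.730664.
F = −kT ln Z = −9.07 × ln(0.730664) = −9.07 × -0.313802 = 2.846 meV.

2.846 meV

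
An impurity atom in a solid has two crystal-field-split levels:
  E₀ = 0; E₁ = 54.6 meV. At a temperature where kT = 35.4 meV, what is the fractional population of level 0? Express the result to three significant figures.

0.824

Eᵢ/kT = 0, 1.5424.
Z = Σ e^(−Eᵢ/kT) = e^(−0) + e^(−1.5424) = 1.0000 + 0.21387 = 1.2139.
P₀ = e^(−E₀/kT) / Z = 1.0000/1.2139 = 0.824.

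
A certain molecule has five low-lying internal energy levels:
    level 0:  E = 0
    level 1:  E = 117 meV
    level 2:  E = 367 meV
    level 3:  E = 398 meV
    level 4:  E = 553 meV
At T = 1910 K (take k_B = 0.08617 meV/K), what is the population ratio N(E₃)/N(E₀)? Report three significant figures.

k_BT = 0.08617 × 1910 K = 164.58 meV.
n₃/n₀ = exp[−(E₃−E₀)/kT] = exp(−(398 meV)/(164.58 meV)) = exp(-2.4183) = 0.0891.

0.0891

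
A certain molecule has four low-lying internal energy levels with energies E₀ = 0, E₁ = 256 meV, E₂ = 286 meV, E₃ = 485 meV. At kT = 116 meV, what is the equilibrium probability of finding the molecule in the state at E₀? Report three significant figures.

Eᵢ/kT = 0, 2.2069, 2.4655, 4.1810.
Z = Σ e^(−Eᵢ/kT) = e^(−0) + e^(−2.2069) + e^(−2.4655) + e^(−4.1810) = 1.0000 + 0.11004 + 0.084966 + 0.015283 = 1.2103.
P₀ = e^(−E₀/kT) / Z = 1.0000/1.2103 = 0.826.

0.826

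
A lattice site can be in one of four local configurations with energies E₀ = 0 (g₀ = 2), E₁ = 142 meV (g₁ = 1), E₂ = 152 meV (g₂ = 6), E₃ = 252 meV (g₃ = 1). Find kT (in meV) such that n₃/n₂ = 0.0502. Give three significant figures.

83.3 meV

n₃/n₂ = (g₃/g₂) exp[−(E₃−E₂)/kT] = 0.0502.
⇒ (E₃−E₂)/kT = ln((1/6)/0.0502) = ln(3.3201) = 1.2000.
kT = 100 meV / 1.2000 = 83.3 meV.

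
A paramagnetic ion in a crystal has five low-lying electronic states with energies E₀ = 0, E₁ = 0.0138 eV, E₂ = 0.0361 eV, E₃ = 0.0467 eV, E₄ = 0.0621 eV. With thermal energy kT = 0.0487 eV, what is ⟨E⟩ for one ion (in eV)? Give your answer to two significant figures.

Eᵢ/kT = 0, 0.2834, 0.7413, 0.9589, 1.275.
Z = Σ e^(−Eᵢ/kT) = e^(−0) + e^(−0.2834) + e^(−0.7413) + e^(−0.9589) + e^(−1.275) = 1.000 + 0.7532 + 0.4765 + 0.3833 + 0.2794 = 2.892.
⟨E⟩ = Σ Eᵢ e^(−Eᵢ/kT) / Z = (0·1.000 + 0.0138·0.7532 + 0.0361·0.4765 + 0.0467·0.3833 + 0.0621·0.2794) / 2.892 = 0.022 eV.

0.022 eV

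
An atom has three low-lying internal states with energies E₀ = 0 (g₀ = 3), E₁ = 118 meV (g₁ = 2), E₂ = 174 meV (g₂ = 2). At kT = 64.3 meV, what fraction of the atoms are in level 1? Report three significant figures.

Eᵢ/kT = 0, 1.8351, 2.7061.
Z = Σ gᵢe^(−Eᵢ/kT) = 3·e^(−0) + 2·e^(−1.8351) + 2·e^(−2.7061) = 3.0000 + 0.31920 + 0.13359 = 3.4528.
P₁ = g₁ e^(−E₁/kT) / Z = 0.31920/3.4528 = 0.0924.

0.0924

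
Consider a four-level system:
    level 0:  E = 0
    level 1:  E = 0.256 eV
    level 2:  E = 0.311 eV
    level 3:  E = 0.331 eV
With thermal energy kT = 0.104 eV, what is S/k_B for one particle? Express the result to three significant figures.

Eᵢ/kT = 0, 2.4615, 2.9904, 3.1827.
Z = Σ e^(−Eᵢ/kT) = e^(−0) + e^(−2.4615) + e^(−2.9904) + e^(−3.1827) = 1.0000 + 0.085307 + 0.050267 + 0.041474 = 1.1770.
⟨E⟩ = Σ EᵢPᵢ = 0.043500 eV.
S/k_B = ln Z + ⟨E⟩/kT = ln(1.1770) + 0.043500/0.104 = 0.16297 + 0.41827 = 0.581.

0.581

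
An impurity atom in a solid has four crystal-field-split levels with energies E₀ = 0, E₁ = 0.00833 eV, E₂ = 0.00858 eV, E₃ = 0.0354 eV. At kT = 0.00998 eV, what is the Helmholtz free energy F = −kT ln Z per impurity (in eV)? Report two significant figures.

Eᵢ/kT = 0, 0.8347, 0.8597, 3.547.
Z = Σ e^(−Eᵢ/kT) = e^(−0) + e^(−0.8347) + e^(−0.8597) + e^(−3.547) = 1.000 + 0.4340 + 0.4233 + 0.02881 = 1.886.
F = −kT ln Z = −0.00998 × ln(1.886) = −0.00998 × 0.6345 = -0.0063 eV.

-0.0063 eV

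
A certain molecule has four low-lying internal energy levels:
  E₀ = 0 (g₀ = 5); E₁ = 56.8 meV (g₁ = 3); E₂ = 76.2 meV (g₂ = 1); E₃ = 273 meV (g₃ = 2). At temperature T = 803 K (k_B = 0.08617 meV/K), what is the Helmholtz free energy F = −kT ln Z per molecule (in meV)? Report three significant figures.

-132 meV

k_BT = 0.08617 × 803 K = 69.195 meV.
Eᵢ/kT = 0, 0.82087, 1.1012, 3.9454.
Z = Σ gᵢe^(−Eᵢ/kT) = 5·e^(−0) + 3·e^(−0.82087) + 1·e^(−1.1012) + 2·e^(−3.9454) = 5.0000 + 1.3201 + 0.33247 + 0.038687 = 6.6913.
F = −kT ln Z = −69.195 × ln(6.6913) = −69.195 × 1.9008 = -132 meV.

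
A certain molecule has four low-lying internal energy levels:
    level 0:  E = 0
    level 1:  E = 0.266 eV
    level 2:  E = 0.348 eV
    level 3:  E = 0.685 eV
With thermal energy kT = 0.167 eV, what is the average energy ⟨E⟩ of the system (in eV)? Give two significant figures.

Eᵢ/kT = 0, 1.593, 2.084, 4.102.
Z = Σ e^(−Eᵢ/kT) = e^(−0) + e^(−1.593) + e^(−2.084) + e^(−4.102) = 1.000 + 0.2033 + 0.1244 + 0.01654 = 1.344.
⟨E⟩ = Σ Eᵢ e^(−Eᵢ/kT) / Z = (0·1.000 + 0.266·0.2033 + 0.348·0.1244 + 0.685·0.01654) / 1.344 = 0.081 eV.

0.081 eV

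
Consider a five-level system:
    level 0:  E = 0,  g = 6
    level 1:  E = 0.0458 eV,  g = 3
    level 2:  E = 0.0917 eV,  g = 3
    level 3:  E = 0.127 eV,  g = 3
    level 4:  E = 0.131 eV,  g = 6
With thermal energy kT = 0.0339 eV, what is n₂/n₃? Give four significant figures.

2.833

n₂/n₃ = (g₂/g₃) exp[−(E₂−E₃)/kT] = (3/3) × exp(−(-0.0353 eV)/(0.0339 eV)) = (3/3) × exp(1.04130) = 2.833.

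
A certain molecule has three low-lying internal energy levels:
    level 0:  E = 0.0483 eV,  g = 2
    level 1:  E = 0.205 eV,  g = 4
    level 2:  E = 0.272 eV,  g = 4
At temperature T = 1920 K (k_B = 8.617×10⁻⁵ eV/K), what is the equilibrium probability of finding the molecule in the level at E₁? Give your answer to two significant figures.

0.34

k_BT = 8.617×10⁻⁵ × 1920 K = 0.1654 eV.
Eᵢ/kT = 0.2920, 1.239, 1.644.
Z = Σ gᵢe^(−Eᵢ/kT) = 2·e^(−0.2920) + 4·e^(−1.239) + 4·e^(−1.644) = 1.494 + 1.159 + 0.7728 = 3.426.
P₁ = g₁ e^(−E₁/kT) / Z = 1.159/3.426 = 0.34.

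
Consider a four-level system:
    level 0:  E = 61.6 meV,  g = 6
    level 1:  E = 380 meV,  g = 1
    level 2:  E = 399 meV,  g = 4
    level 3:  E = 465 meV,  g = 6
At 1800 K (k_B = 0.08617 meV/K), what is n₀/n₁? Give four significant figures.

46.74

k_BT = 0.08617 × 1800 K = 155.106 meV.
n₀/n₁ = (g₀/g₁) exp[−(E₀−E₁)/kT] = (6/1) × exp(−(-318.4 meV)/(155.106 meV)) = (6/1) × exp(2.05279) = 46.74.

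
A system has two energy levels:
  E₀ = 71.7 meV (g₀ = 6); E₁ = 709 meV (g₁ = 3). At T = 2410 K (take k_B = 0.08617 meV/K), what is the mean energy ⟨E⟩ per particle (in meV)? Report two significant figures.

k_BT = 0.08617 × 2410 K = 207.7 meV.
Eᵢ/kT = 0.3452, 3.414.
Z = Σ gᵢe^(−Eᵢ/kT) = 6·e^(−0.3452) + 3·e^(−3.414) = 4.248 + 0.09873 = 4.347.
⟨E⟩ = Σ Eᵢ gᵢe^(−Eᵢ/kT) / Z = (71.7·4.248 + 709·0.09873) / 4.347 = 86 meV.

86 meV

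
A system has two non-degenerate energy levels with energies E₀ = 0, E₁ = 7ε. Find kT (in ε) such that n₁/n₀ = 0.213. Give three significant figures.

n₁/n₀ = exp[−(E₁−E₀)/kT] = 0.213.
⇒ (E₁−E₀)/kT = ln(1/0.213) = ln(4.6948) = 1.5465.
kT = 7ε / 1.5465 = 4.53 ε.

4.53 ε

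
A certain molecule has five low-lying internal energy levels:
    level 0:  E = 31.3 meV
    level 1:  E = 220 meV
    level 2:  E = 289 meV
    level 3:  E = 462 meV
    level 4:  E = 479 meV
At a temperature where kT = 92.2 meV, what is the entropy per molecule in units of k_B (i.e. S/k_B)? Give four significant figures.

Eᵢ/kT = 0.339479, 2.38612, 3.13449, 5.01085, 5.19523.
Z = Σ e^(−Eᵢ/kT) = e^(−0.339479) + e^(−2.38612) + e^(−3.13449) + e^(−5.01085) + e^(−5.19523) = 0.712141 + 0.0919859 + 0.0435219 + 0.00666524 + 0.00554294 = 0.859857.
⟨E⟩ = Σ EᵢPᵢ = 70.7550 meV.
S/k_B = ln Z + ⟨E⟩/kT = ln(0.859857) + 70.7550/92.2 = -0.150989 + 0.767408 = 0.6164.

0.6164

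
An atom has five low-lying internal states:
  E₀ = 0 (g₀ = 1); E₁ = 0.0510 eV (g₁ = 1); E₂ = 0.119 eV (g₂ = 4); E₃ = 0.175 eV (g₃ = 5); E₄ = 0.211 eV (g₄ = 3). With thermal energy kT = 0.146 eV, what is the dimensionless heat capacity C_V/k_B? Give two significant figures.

0.23

Eᵢ/kT = 0, 0.3493, 0.8151, 1.199, 1.445.
Z = Σ gᵢe^(−Eᵢ/kT) = 1·e^(−0) + 1·e^(−0.3493) + 4·e^(−0.8151) + 5·e^(−1.199) + 3·e^(−1.445) = 1.000 + 0.7052 + 1.770 + 1.507 + 0.7072 = 5.689.
⟨E⟩ = 0.1159 eV, ⟨E²⟩ = 0.01838 eV².
C_V/k_B = (⟨E²⟩ − ⟨E⟩²)/(kT)² = (0.01838 − 0.01343)/0.02132 = 0.23.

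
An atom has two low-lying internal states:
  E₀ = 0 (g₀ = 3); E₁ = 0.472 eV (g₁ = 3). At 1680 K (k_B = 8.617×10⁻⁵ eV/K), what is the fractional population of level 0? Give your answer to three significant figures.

0.963

k_BT = 8.617×10⁻⁵ × 1680 K = 0.14477 eV.
Eᵢ/kT = 0, 3.2603.
Z = Σ gᵢe^(−Eᵢ/kT) = 3·e^(−0) + 3·e^(−3.2603) = 3.0000 + 0.11513 = 3.1151.
P₀ = g₀ e^(−E₀/kT) / Z = 3.0000/3.1151 = 0.963.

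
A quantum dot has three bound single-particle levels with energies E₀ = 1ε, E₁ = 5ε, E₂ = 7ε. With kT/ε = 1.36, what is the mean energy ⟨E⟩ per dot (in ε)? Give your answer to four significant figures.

Eᵢ/kT = 0.735294, 3.67647, 5.14706.
Z = Σ e^(−Eᵢ/kT) = e^(−0.735294) + e^(−3.67647) + e^(−5.14706) = 0.479365 + 0.0253122 + 0.00581648 = 0.510494.
⟨E⟩ = Σ Eᵢ e^(−Eᵢ/kT) / Z = (1·0.479365 + 5·0.0253122 + 7·0.00581648) / 0.510494 = 1.267 ε.

1.267 ε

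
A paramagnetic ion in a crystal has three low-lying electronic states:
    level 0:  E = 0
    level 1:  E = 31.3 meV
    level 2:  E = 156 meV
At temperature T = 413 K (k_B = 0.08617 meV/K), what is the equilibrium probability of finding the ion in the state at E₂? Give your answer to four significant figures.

k_BT = 0.08617 × 413 K = 35.5882 meV.
Eᵢ/kT = 0, 0.879505, 4.38348.
Z = Σ e^(−Eᵢ/kT) = e^(−0) + e^(−0.879505) + e^(−4.38348) = 1.00000 + 0.414988 + 0.0124818 = 1.42747.
P₂ = e^(−E₂/kT) / Z = 0.0124818/1.42747 = 0.008744.

0.008744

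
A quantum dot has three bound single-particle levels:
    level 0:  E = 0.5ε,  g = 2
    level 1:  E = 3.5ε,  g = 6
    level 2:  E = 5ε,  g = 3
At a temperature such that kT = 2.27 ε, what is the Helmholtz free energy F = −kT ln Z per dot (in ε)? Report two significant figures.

-2.7 ε

Eᵢ/kT = 0.2203, 1.542, 2.203.
Z = Σ gᵢe^(−Eᵢ/kT) = 2·e^(−0.2203) + 6·e^(−1.542) + 3·e^(−2.203) = 1.605 + 1.284 + 0.3314 = 3.220.
F = −kT ln Z = −2.27 × ln(3.220) = −2.27 × 1.169 = -2.7 ε.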